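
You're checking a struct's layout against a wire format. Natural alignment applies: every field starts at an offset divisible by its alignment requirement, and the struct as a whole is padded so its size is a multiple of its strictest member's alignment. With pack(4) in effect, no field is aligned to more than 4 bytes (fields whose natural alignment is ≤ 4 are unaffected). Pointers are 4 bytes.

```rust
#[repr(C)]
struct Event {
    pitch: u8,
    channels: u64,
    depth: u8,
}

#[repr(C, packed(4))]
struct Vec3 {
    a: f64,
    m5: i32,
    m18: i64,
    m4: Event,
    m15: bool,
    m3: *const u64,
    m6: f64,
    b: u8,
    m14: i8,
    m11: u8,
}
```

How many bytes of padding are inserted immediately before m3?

3

Event: @0: pitch [1B, align 1] → 1; +7 pad (align 8); @8: channels [8B, align 8] → 16; @16: depth [1B, align 1] → 17; +7 tail pad (align 8); size 24, align 8
@0: a [8B, align 4] → 8
@8: m5 [4B, align 4] → 12
@12: m18 [8B, align 4] → 20
@20: m4 [24B, align 4] → 44
@44: m15 [1B, align 1] → 45
+3 pad (align 4)
@48: m3 [4B, align 4] → 52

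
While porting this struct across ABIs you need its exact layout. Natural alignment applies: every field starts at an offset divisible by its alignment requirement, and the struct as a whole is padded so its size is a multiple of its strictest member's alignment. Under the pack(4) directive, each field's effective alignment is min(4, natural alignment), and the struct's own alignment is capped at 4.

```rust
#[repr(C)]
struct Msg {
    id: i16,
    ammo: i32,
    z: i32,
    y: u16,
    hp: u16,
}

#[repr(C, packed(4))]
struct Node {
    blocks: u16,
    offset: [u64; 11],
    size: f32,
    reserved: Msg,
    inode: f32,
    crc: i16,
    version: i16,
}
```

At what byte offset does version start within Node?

118

Msg: id at 0 (size 2, align 2) → ends 2; pad 2 to align 4 for ammo; ammo at 4 (size 4, align 4) → ends 8; z at 8 (size 4, align 4) → ends 12; y at 12 (size 2, align 2) → ends 14; hp at 14 (size 2, align 2) → ends 16; total 16 bytes, alignment 4
blocks at 0 (size 2, align 2) → ends 2
pad 2 to align 4 for offset
offset at 4 (size 88, align 4) → ends 92
size at 92 (size 4, align 4) → ends 96
reserved at 96 (size 16, align 4) → ends 112
inode at 112 (size 4, align 4) → ends 116
crc at 116 (size 2, align 2) → ends 118
version at 118 (size 2, align 2) → ends 120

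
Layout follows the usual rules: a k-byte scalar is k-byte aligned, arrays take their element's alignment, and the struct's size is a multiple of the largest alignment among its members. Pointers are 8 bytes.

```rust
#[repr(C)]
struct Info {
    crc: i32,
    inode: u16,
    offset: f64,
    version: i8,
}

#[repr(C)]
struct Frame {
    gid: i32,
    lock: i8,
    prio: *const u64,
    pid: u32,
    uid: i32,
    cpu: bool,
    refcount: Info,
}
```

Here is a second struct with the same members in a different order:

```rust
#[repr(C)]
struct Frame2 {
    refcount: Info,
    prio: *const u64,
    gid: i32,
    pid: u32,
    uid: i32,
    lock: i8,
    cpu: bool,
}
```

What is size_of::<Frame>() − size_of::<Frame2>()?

Info: 0..4  crc  (4B, 4-aligned); 4..6  inode  (2B, 2-aligned); 6..8  -- padding (2B); 8..16  offset  (8B, 8-aligned); 16..17  version  (1B, 1-aligned); 17..24  -- tail padding (7B); sizeof = 24, alignof = 8
0..4  gid  (4B, 4-aligned)
4..5  lock  (1B, 1-aligned)
5..8  -- padding (3B)
8..16  prio  (8B, 8-aligned)
16..20  pid  (4B, 4-aligned)
20..24  uid  (4B, 4-aligned)
24..25  cpu  (1B, 1-aligned)
25..32  -- padding (7B)
32..56  refcount  (24B, 8-aligned)
sizeof = 56, alignof = 8
— Frame2 —
0..24  refcount  (24B, 8-aligned)
24..32  prio  (8B, 8-aligned)
32..36  gid  (4B, 4-aligned)
36..40  pid  (4B, 4-aligned)
40..44  uid  (4B, 4-aligned)
44..45  lock  (1B, 1-aligned)
45..46  cpu  (1B, 1-aligned)
46..48  -- tail padding (2B)
sizeof = 48, alignof = 8
56 − 48 = 8

8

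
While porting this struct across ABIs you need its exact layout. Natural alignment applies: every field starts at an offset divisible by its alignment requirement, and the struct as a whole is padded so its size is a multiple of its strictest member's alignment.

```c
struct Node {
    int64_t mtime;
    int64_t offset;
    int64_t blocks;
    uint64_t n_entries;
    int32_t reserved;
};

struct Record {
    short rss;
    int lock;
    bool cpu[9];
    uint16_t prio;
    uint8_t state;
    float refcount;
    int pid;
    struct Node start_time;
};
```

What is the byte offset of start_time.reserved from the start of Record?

64

Node: mtime at 0 (size 8, align 8) → ends 8; offset at 8 (size 8, align 8) → ends 16; blocks at 16 (size 8, align 8) → ends 24; n_entries at 24 (size 8, align 8) → ends 32; reserved at 32 (size 4, align 4) → ends 36; tail pad 4 to reach multiple of 8; total 40 bytes, alignment 8
rss at 0 (size 2, align 2) → ends 2
pad 2 to align 4 for lock
lock at 4 (size 4, align 4) → ends 8
cpu at 8 (size 9, align 1) → ends 17
pad 1 to align 2 for prio
prio at 18 (size 2, align 2) → ends 20
state at 20 (size 1, align 1) → ends 21
pad 3 to align 4 for refcount
refcount at 24 (size 4, align 4) → ends 28
pid at 28 (size 4, align 4) → ends 32
start_time at 32 (size 40, align 8) → ends 72
within Node: reserved at 32
32 + 32 = 64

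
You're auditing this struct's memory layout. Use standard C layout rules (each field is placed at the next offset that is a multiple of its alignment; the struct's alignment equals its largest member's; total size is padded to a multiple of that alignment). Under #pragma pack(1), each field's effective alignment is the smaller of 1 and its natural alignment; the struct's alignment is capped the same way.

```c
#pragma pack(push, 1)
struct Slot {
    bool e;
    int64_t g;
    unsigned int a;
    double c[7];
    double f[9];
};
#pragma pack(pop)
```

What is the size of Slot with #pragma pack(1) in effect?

0..1  e  (1B, 1-aligned)
1..9  g  (8B, 1-aligned)
9..13  a  (4B, 1-aligned)
13..69  c  (56B, 1-aligned)
69..141  f  (72B, 1-aligned)
sizeof = 141, alignof = 1

141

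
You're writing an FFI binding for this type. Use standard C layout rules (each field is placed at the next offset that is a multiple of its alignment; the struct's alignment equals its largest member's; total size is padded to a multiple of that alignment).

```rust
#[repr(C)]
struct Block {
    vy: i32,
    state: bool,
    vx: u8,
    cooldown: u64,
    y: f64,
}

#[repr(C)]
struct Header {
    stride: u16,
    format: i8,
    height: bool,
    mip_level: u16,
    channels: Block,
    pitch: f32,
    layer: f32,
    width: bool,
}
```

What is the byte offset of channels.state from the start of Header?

Block: @0: vy [4B, align 4] → 4; @4: state [1B, align 1] → 5; @5: vx [1B, align 1] → 6; +2 pad (align 8); @8: cooldown [8B, align 8] → 16; @16: y [8B, align 8] → 24; size 24, align 8
@0: stride [2B, align 2] → 2
@2: format [1B, align 1] → 3
@3: height [1B, align 1] → 4
@4: mip_level [2B, align 2] → 6
+2 pad (align 8)
@8: channels [24B, align 8] → 32
within Block: state at 4
8 + 4 = 12

12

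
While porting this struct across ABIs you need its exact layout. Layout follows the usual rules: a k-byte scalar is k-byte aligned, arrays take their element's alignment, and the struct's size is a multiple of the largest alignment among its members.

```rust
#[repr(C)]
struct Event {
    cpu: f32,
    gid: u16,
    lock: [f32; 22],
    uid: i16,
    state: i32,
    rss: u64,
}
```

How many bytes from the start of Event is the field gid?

4

cpu at 0 (size 4, align 4) → ends 4
gid at 4 (size 2, align 2) → ends 6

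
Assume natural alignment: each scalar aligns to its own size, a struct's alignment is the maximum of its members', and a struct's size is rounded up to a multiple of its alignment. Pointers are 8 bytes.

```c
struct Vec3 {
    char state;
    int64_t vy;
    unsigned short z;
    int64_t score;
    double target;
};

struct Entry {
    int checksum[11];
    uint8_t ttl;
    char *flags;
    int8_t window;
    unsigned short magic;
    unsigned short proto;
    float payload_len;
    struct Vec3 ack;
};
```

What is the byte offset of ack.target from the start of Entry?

Vec3: 0..1  state  (1B, 1-aligned); 1..8  -- padding (7B); 8..16  vy  (8B, 8-aligned); 16..18  z  (2B, 2-aligned); 18..24  -- padding (6B); 24..32  score  (8B, 8-aligned); 32..40  target  (8B, 8-aligned); sizeof = 40, alignof = 8
0..44  checksum  (44B, 4-aligned)
44..45  ttl  (1B, 1-aligned)
45..48  -- padding (3B)
48..56  flags  (8B, 8-aligned)
56..57  window  (1B, 1-aligned)
57..58  -- padding (1B)
58..60  magic  (2B, 2-aligned)
60..62  proto  (2B, 2-aligned)
62..64  -- padding (2B)
64..68  payload_len  (4B, 4-aligned)
68..72  -- padding (4B)
72..112  ack  (40B, 8-aligned)
within Vec3: target at 32
72 + 32 = 104

104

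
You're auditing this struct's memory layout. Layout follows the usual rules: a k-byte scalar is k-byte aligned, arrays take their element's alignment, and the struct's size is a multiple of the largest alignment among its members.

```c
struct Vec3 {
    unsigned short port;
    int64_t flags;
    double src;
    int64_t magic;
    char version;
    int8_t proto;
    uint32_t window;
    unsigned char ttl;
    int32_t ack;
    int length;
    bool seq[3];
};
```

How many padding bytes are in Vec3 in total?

@0: port [2B, align 2] → 2
+6 pad (align 8)
@8: flags [8B, align 8] → 16
@16: src [8B, align 8] → 24
@24: magic [8B, align 8] → 32
@32: version [1B, align 1] → 33
@33: proto [1B, align 1] → 34
+2 pad (align 4)
@36: window [4B, align 4] → 40
@40: ttl [1B, align 1] → 41
+3 pad (align 4)
@44: ack [4B, align 4] → 48
@48: length [4B, align 4] → 52
@52: seq [3B, align 1] → 55
+1 tail pad (align 8)
size 56, align 8
data bytes 44, size 56 → padding 12

12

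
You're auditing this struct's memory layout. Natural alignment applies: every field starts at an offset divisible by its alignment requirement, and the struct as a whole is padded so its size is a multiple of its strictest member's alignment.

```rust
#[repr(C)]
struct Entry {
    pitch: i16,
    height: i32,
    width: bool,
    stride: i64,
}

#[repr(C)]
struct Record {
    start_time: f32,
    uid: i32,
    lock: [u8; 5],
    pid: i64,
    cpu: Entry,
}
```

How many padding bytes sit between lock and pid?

Entry: @0: pitch [2B, align 2] → 2; +2 pad (align 4); @4: height [4B, align 4] → 8; @8: width [1B, align 1] → 9; +7 pad (align 8); @16: stride [8B, align 8] → 24; size 24, align 8
@0: start_time [4B, align 4] → 4
@4: uid [4B, align 4] → 8
@8: lock [5B, align 1] → 13
+3 pad (align 8)
@16: pid [8B, align 8] → 24

3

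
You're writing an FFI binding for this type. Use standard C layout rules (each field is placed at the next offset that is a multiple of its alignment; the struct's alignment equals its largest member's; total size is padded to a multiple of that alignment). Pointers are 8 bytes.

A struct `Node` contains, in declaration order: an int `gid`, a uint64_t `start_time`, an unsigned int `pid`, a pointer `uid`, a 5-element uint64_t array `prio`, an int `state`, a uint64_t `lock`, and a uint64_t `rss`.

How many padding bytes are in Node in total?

@0: gid [4B, align 4] → 4
+4 pad (align 8)
@8: start_time [8B, align 8] → 16
@16: pid [4B, align 4] → 20
+4 pad (align 8)
@24: uid [8B, align 8] → 32
@32: prio [40B, align 8] → 72
@72: state [4B, align 4] → 76
+4 pad (align 8)
@80: lock [8B, align 8] → 88
@88: rss [8B, align 8] → 96
size 96, align 8
data bytes 84, size 96 → padding 12

12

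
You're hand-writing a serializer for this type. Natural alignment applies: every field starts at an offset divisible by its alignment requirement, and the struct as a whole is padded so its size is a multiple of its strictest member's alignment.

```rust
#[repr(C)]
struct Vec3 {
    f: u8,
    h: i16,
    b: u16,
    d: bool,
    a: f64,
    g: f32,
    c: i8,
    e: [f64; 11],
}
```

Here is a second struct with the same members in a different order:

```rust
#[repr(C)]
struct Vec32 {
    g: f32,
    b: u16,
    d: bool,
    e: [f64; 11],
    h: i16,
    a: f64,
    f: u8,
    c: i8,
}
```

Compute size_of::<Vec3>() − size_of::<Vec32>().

-8

0..1  f  (1B, 1-aligned)
1..2  -- padding (1B)
2..4  h  (2B, 2-aligned)
4..6  b  (2B, 2-aligned)
6..7  d  (1B, 1-aligned)
7..8  -- padding (1B)
8..16  a  (8B, 8-aligned)
16..20  g  (4B, 4-aligned)
20..21  c  (1B, 1-aligned)
21..24  -- padding (3B)
24..112  e  (88B, 8-aligned)
sizeof = 112, alignof = 8
— Vec32 —
0..4  g  (4B, 4-aligned)
4..6  b  (2B, 2-aligned)
6..7  d  (1B, 1-aligned)
7..8  -- padding (1B)
8..96  e  (88B, 8-aligned)
96..98  h  (2B, 2-aligned)
98..104  -- padding (6B)
104..112  a  (8B, 8-aligned)
112..113  f  (1B, 1-aligned)
113..114  c  (1B, 1-aligned)
114..120  -- tail padding (6B)
sizeof = 120, alignof = 8
112 − 120 = -8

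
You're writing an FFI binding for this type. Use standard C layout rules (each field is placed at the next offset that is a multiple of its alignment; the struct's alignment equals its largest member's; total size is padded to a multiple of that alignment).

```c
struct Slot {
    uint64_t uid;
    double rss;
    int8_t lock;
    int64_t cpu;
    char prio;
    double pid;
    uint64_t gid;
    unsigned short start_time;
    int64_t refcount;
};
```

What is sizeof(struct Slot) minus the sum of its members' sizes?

@0: uid [8B, align 8] → 8
@8: rss [8B, align 8] → 16
@16: lock [1B, align 1] → 17
+7 pad (align 8)
@24: cpu [8B, align 8] → 32
@32: prio [1B, align 1] → 33
+7 pad (align 8)
@40: pid [8B, align 8] → 48
@48: gid [8B, align 8] → 56
@56: start_time [2B, align 2] → 58
+6 pad (align 8)
@64: refcount [8B, align 8] → 72
size 72, align 8
data bytes 52, size 72 → padding 20

20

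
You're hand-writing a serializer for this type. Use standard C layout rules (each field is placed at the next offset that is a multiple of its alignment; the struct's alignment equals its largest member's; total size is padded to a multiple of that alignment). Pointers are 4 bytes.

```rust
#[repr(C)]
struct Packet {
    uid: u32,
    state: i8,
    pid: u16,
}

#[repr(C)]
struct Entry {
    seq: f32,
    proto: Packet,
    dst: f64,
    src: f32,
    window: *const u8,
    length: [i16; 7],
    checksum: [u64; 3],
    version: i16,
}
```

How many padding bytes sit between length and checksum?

Packet: uid at 0 (size 4, align 4) → ends 4; state at 4 (size 1, align 1) → ends 5; pad 1 to align 2 for pid; pid at 6 (size 2, align 2) → ends 8; total 8 bytes, alignment 4
seq at 0 (size 4, align 4) → ends 4
proto at 4 (size 8, align 4) → ends 12
pad 4 to align 8 for dst
dst at 16 (size 8, align 8) → ends 24
src at 24 (size 4, align 4) → ends 28
window at 28 (size 4, align 4) → ends 32
length at 32 (size 14, align 2) → ends 46
pad 2 to align 8 for checksum
checksum at 48 (size 24, align 8) → ends 72

2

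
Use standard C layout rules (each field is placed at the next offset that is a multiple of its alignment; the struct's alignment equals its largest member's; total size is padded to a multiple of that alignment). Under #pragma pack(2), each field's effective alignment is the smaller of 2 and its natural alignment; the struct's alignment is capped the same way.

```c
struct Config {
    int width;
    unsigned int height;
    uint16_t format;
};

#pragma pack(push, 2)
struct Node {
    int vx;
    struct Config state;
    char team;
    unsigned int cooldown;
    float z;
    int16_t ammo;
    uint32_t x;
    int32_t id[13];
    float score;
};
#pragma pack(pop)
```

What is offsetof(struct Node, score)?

84

Config: 0..4  width  (4B, 4-aligned); 4..8  height  (4B, 4-aligned); 8..10  format  (2B, 2-aligned); 10..12  -- tail padding (2B); sizeof = 12, alignof = 4
0..4  vx  (4B, 2-aligned)
4..16  state  (12B, 2-aligned)
16..17  team  (1B, 1-aligned)
17..18  -- padding (1B)
18..22  cooldown  (4B, 2-aligned)
22..26  z  (4B, 2-aligned)
26..28  ammo  (2B, 2-aligned)
28..32  x  (4B, 2-aligned)
32..84  id  (52B, 2-aligned)
84..88  score  (4B, 2-aligned)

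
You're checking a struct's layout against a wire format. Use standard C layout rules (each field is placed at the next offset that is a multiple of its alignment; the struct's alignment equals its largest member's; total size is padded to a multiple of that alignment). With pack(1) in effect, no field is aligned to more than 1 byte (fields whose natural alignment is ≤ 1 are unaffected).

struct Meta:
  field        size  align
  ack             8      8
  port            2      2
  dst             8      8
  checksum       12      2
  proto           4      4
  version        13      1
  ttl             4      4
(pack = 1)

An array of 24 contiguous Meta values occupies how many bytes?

1224

0..8  ack  (8B, 1-aligned)
8..10  port  (2B, 1-aligned)
10..18  dst  (8B, 1-aligned)
18..30  checksum  (12B, 1-aligned)
30..34  proto  (4B, 1-aligned)
34..47  version  (13B, 1-aligned)
47..51  ttl  (4B, 1-aligned)
sizeof = 51, alignof = 1
array of 24: 24 × 51 = 1224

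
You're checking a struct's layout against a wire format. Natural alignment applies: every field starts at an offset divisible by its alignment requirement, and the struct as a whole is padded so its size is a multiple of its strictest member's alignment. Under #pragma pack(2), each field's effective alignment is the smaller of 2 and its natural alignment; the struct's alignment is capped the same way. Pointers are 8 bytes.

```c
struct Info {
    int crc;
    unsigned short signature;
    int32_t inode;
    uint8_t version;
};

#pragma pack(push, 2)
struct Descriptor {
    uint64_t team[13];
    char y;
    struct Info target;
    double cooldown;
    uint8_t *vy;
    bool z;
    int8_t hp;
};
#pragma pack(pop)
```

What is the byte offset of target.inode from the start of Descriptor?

114

Info: @0: crc [4B, align 4] → 4; @4: signature [2B, align 2] → 6; +2 pad (align 4); @8: inode [4B, align 4] → 12; @12: version [1B, align 1] → 13; +3 tail pad (align 4); size 16, align 4
@0: team [104B, align 2] → 104
@104: y [1B, align 1] → 105
+1 pad (align 2)
@106: target [16B, align 2] → 122
within Info: inode at 8
106 + 8 = 114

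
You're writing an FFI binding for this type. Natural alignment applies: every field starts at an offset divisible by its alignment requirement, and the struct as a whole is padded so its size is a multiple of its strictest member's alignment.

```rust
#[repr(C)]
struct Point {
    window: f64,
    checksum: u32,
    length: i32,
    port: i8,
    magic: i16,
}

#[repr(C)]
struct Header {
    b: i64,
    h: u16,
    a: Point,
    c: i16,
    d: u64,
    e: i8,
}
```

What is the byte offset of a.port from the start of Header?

32

Point: 0..8  window  (8B, 8-aligned); 8..12  checksum  (4B, 4-aligned); 12..16  length  (4B, 4-aligned); 16..17  port  (1B, 1-aligned); 17..18  -- padding (1B); 18..20  magic  (2B, 2-aligned); 20..24  -- tail padding (4B); sizeof = 24, alignof = 8
0..8  b  (8B, 8-aligned)
8..10  h  (2B, 2-aligned)
10..16  -- padding (6B)
16..40  a  (24B, 8-aligned)
within Point: port at 16
16 + 16 = 32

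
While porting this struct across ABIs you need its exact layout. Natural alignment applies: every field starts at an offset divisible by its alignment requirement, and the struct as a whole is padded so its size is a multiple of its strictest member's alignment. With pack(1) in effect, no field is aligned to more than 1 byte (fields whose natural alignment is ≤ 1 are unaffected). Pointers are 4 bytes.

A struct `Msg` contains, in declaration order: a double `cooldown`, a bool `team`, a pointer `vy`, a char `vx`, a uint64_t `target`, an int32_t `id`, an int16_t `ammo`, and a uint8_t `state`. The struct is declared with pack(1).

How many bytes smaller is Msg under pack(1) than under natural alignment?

11

natural layout:
  cooldown at 0 (size 8, align 8) → ends 8
  team at 8 (size 1, align 1) → ends 9
  pad 3 to align 4 for vy
  vy at 12 (size 4, align 4) → ends 16
  vx at 16 (size 1, align 1) → ends 17
  pad 7 to align 8 for target
  target at 24 (size 8, align 8) → ends 32
  id at 32 (size 4, align 4) → ends 36
  ammo at 36 (size 2, align 2) → ends 38
  state at 38 (size 1, align 1) → ends 39
  tail pad 1 to reach multiple of 8
  total 40 bytes, alignment 8
packed(1) layout:
  cooldown at 0 (size 8, align 1) → ends 8
  team at 8 (size 1, align 1) → ends 9
  vy at 9 (size 4, align 1) → ends 13
  vx at 13 (size 1, align 1) → ends 14
  target at 14 (size 8, align 1) → ends 22
  id at 22 (size 4, align 1) → ends 26
  ammo at 26 (size 2, align 1) → ends 28
  state at 28 (size 1, align 1) → ends 29
  total 29 bytes, alignment 1
40 − 29 = 11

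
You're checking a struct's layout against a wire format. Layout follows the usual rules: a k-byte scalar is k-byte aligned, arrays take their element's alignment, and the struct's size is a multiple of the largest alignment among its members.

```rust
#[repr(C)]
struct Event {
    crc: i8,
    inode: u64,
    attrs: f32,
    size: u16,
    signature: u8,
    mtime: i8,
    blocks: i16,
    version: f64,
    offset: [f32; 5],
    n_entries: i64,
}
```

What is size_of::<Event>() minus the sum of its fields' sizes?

17

crc at 0 (size 1, align 1) → ends 1
pad 7 to align 8 for inode
inode at 8 (size 8, align 8) → ends 16
attrs at 16 (size 4, align 4) → ends 20
size at 20 (size 2, align 2) → ends 22
signature at 22 (size 1, align 1) → ends 23
mtime at 23 (size 1, align 1) → ends 24
blocks at 24 (size 2, align 2) → ends 26
pad 6 to align 8 for version
version at 32 (size 8, align 8) → ends 40
offset at 40 (size 20, align 4) → ends 60
pad 4 to align 8 for n_entries
n_entries at 64 (size 8, align 8) → ends 72
total 72 bytes, alignment 8
data bytes 55, size 72 → padding 17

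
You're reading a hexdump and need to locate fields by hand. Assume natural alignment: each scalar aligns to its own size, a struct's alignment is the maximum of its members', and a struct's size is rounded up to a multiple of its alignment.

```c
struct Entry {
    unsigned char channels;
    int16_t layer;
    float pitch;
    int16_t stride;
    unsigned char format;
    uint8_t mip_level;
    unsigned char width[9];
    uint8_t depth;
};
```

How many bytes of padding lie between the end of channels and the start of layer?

0..1  channels  (1B, 1-aligned)
1..2  -- padding (1B)
2..4  layer  (2B, 2-aligned)

1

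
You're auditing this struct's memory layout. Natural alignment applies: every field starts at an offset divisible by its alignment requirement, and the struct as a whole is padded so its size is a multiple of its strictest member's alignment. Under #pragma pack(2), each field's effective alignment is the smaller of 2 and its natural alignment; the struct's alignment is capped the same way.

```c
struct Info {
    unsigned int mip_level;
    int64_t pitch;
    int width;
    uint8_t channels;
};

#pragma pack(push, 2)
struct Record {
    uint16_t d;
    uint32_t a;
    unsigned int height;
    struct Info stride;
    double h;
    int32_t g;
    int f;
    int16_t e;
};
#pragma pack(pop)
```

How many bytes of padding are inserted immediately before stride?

0

Info: mip_level at 0 (size 4, align 4) → ends 4; pad 4 to align 8 for pitch; pitch at 8 (size 8, align 8) → ends 16; width at 16 (size 4, align 4) → ends 20; channels at 20 (size 1, align 1) → ends 21; tail pad 3 to reach multiple of 8; total 24 bytes, alignment 8
d at 0 (size 2, align 2) → ends 2
a at 2 (size 4, align 2) → ends 6
height at 6 (size 4, align 2) → ends 10
stride at 10 (size 24, align 2) → ends 34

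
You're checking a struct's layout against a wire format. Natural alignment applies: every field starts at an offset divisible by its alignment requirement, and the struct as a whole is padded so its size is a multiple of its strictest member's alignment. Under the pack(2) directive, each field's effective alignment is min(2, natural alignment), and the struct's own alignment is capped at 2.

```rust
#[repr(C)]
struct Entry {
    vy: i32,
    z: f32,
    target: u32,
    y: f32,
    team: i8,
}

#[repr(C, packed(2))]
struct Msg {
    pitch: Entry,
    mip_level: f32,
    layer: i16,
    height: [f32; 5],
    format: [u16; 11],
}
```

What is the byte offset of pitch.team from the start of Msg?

16

Entry: 0..4  vy  (4B, 4-aligned); 4..8  z  (4B, 4-aligned); 8..12  target  (4B, 4-aligned); 12..16  y  (4B, 4-aligned); 16..17  team  (1B, 1-aligned); 17..20  -- tail padding (3B); sizeof = 20, alignof = 4
0..20  pitch  (20B, 2-aligned)
within Entry: team at 16
0 + 16 = 16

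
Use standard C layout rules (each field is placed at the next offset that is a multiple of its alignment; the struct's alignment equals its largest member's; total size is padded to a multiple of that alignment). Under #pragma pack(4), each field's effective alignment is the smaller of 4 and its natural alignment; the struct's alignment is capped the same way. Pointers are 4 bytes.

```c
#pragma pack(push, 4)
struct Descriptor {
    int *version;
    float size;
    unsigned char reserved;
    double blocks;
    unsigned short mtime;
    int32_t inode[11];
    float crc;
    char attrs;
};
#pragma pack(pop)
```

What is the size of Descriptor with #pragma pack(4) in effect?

76

@0: version [4B, align 4] → 4
@4: size [4B, align 4] → 8
@8: reserved [1B, align 1] → 9
+3 pad (align 4)
@12: blocks [8B, align 4] → 20
@20: mtime [2B, align 2] → 22
+2 pad (align 4)
@24: inode [44B, align 4] → 68
@68: crc [4B, align 4] → 72
@72: attrs [1B, align 1] → 73
+3 tail pad (align 4)
size 76, align 4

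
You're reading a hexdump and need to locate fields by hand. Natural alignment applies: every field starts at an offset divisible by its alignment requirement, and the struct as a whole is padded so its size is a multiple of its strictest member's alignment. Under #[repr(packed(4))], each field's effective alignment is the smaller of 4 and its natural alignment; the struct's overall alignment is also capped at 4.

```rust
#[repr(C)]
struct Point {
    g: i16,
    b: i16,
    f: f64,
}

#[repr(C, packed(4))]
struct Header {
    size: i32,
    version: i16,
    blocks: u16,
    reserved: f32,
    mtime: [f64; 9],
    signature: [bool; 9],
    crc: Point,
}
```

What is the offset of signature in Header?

Point: @0: g [2B, align 2] → 2; @2: b [2B, align 2] → 4; +4 pad (align 8); @8: f [8B, align 8] → 16; size 16, align 8
@0: size [4B, align 4] → 4
@4: version [2B, align 2] → 6
@6: blocks [2B, align 2] → 8
@8: reserved [4B, align 4] → 12
@12: mtime [72B, align 4] → 84
@84: signature [9B, align 1] → 93

84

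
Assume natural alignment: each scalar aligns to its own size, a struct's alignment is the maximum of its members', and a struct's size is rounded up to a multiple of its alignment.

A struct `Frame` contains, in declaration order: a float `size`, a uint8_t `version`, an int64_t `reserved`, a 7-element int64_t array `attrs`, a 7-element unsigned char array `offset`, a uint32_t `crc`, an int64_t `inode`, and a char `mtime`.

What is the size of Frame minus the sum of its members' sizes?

size at 0 (size 4, align 4) → ends 4
version at 4 (size 1, align 1) → ends 5
pad 3 to align 8 for reserved
reserved at 8 (size 8, align 8) → ends 16
attrs at 16 (size 56, align 8) → ends 72
offset at 72 (size 7, align 1) → ends 79
pad 1 to align 4 for crc
crc at 80 (size 4, align 4) → ends 84
pad 4 to align 8 for inode
inode at 88 (size 8, align 8) → ends 96
mtime at 96 (size 1, align 1) → ends 97
tail pad 7 to reach multiple of 8
total 104 bytes, alignment 8
data bytes 89, size 104 → padding 15

15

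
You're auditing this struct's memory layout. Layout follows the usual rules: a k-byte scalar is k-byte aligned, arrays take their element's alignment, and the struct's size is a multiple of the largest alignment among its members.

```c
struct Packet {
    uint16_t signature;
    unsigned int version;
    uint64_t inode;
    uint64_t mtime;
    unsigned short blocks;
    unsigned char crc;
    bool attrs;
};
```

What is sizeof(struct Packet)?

@0: signature [2B, align 2] → 2
+2 pad (align 4)
@4: version [4B, align 4] → 8
@8: inode [8B, align 8] → 16
@16: mtime [8B, align 8] → 24
@24: blocks [2B, align 2] → 26
@26: crc [1B, align 1] → 27
@27: attrs [1B, align 1] → 28
+4 tail pad (align 8)
size 32, align 8

32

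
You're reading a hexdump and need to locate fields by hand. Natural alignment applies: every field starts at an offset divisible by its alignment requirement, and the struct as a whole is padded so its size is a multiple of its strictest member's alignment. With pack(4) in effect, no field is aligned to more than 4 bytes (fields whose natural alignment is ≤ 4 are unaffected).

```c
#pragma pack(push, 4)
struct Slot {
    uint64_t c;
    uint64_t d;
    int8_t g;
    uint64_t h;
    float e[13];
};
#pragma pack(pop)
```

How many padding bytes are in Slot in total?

0..8  c  (8B, 4-aligned)
8..16  d  (8B, 4-aligned)
16..17  g  (1B, 1-aligned)
17..20  -- padding (3B)
20..28  h  (8B, 4-aligned)
28..80  e  (52B, 4-aligned)
sizeof = 80, alignof = 4
data bytes 77, size 80 → padding 3

3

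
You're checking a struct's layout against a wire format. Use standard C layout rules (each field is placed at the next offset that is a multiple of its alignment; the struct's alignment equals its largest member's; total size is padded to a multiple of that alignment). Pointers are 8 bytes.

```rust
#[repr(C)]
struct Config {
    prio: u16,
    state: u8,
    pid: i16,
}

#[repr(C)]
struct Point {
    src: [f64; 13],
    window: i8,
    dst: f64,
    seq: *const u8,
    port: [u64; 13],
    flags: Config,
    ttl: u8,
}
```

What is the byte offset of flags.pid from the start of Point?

236

Config: prio at 0 (size 2, align 2) → ends 2; state at 2 (size 1, align 1) → ends 3; pad 1 to align 2 for pid; pid at 4 (size 2, align 2) → ends 6; total 6 bytes, alignment 2
src at 0 (size 104, align 8) → ends 104
window at 104 (size 1, align 1) → ends 105
pad 7 to align 8 for dst
dst at 112 (size 8, align 8) → ends 120
seq at 120 (size 8, align 8) → ends 128
port at 128 (size 104, align 8) → ends 232
flags at 232 (size 6, align 2) → ends 238
within Config: pid at 4
232 + 4 = 236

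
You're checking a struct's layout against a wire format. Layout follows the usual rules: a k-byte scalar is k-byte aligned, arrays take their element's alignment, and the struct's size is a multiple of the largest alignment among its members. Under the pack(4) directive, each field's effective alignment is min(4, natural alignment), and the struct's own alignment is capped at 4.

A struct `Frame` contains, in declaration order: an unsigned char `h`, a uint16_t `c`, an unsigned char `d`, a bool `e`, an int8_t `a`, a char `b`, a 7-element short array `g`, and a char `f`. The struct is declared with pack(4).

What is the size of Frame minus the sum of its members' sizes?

h at 0 (size 1, align 1) → ends 1
pad 1 to align 2 for c
c at 2 (size 2, align 2) → ends 4
d at 4 (size 1, align 1) → ends 5
e at 5 (size 1, align 1) → ends 6
a at 6 (size 1, align 1) → ends 7
b at 7 (size 1, align 1) → ends 8
g at 8 (size 14, align 2) → ends 22
f at 22 (size 1, align 1) → ends 23
tail pad 1 to reach multiple of 2
total 24 bytes, alignment 2
data bytes 22, size 24 → padding 2

2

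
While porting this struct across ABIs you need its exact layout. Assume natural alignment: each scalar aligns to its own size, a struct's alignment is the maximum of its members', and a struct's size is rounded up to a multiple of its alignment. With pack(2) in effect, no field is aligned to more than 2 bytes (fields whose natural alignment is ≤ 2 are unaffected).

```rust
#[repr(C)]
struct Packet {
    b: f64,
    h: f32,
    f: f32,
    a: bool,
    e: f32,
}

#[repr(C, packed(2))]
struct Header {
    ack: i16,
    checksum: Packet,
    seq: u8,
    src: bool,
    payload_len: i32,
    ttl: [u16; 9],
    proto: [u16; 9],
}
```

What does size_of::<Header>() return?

Packet: b at 0 (size 8, align 8) → ends 8; h at 8 (size 4, align 4) → ends 12; f at 12 (size 4, align 4) → ends 16; a at 16 (size 1, align 1) → ends 17; pad 3 to align 4 for e; e at 20 (size 4, align 4) → ends 24; total 24 bytes, alignment 8
ack at 0 (size 2, align 2) → ends 2
checksum at 2 (size 24, align 2) → ends 26
seq at 26 (size 1, align 1) → ends 27
src at 27 (size 1, align 1) → ends 28
payload_len at 28 (size 4, align 2) → ends 32
ttl at 32 (size 18, align 2) → ends 50
proto at 50 (size 18, align 2) → ends 68
total 68 bytes, alignment 2

68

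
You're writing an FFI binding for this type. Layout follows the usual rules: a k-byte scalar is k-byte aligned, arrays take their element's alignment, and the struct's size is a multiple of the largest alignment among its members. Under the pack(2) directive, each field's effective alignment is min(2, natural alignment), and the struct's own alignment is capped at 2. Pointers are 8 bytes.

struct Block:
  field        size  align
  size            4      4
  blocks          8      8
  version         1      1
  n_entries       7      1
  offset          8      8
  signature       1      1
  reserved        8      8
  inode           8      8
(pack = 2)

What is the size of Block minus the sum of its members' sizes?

@0: size [4B, align 2] → 4
@4: blocks [8B, align 2] → 12
@12: version [1B, align 1] → 13
@13: n_entries [7B, align 1] → 20
@20: offset [8B, align 2] → 28
@28: signature [1B, align 1] → 29
+1 pad (align 2)
@30: reserved [8B, align 2] → 38
@38: inode [8B, align 2] → 46
size 46, align 2
data bytes 45, size 46 → padding 1

1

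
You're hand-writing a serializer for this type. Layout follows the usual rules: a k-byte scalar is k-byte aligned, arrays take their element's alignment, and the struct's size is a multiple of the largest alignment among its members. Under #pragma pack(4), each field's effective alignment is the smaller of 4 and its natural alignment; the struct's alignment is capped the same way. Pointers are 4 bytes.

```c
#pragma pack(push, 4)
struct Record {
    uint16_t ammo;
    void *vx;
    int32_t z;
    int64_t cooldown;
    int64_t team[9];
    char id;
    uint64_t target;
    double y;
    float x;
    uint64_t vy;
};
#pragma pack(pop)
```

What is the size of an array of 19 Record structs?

2356

0..2  ammo  (2B, 2-aligned)
2..4  -- padding (2B)
4..8  vx  (4B, 4-aligned)
8..12  z  (4B, 4-aligned)
12..20  cooldown  (8B, 4-aligned)
20..92  team  (72B, 4-aligned)
92..93  id  (1B, 1-aligned)
93..96  -- padding (3B)
96..104  target  (8B, 4-aligned)
104..112  y  (8B, 4-aligned)
112..116  x  (4B, 4-aligned)
116..124  vy  (8B, 4-aligned)
sizeof = 124, alignof = 4
array of 19: 19 × 124 = 2356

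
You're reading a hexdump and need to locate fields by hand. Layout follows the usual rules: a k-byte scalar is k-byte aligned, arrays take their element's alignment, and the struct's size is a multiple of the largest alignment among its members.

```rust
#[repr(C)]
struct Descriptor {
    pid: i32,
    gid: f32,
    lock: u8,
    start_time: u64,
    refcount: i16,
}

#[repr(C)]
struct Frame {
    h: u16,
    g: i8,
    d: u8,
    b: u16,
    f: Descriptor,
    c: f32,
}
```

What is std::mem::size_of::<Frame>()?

Descriptor: 0..4  pid  (4B, 4-aligned); 4..8  gid  (4B, 4-aligned); 8..9  lock  (1B, 1-aligned); 9..16  -- padding (7B); 16..24  start_time  (8B, 8-aligned); 24..26  refcount  (2B, 2-aligned); 26..32  -- tail padding (6B); sizeof = 32, alignof = 8
0..2  h  (2B, 2-aligned)
2..3  g  (1B, 1-aligned)
3..4  d  (1B, 1-aligned)
4..6  b  (2B, 2-aligned)
6..8  -- padding (2B)
8..40  f  (32B, 8-aligned)
40..44  c  (4B, 4-aligned)
44..48  -- tail padding (4B)
sizeof = 48, alignof = 8

48 bytes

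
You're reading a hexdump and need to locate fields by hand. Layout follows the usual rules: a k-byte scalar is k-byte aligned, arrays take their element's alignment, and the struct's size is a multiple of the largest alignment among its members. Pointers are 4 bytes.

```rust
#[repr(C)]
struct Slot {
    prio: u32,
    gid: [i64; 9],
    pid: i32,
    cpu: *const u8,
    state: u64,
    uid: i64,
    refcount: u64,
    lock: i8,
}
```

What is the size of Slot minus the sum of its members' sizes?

11

@0: prio [4B, align 4] → 4
+4 pad (align 8)
@8: gid [72B, align 8] → 80
@80: pid [4B, align 4] → 84
@84: cpu [4B, align 4] → 88
@88: state [8B, align 8] → 96
@96: uid [8B, align 8] → 104
@104: refcount [8B, align 8] → 112
@112: lock [1B, align 1] → 113
+7 tail pad (align 8)
size 120, align 8
data bytes 109, size 120 → padding 11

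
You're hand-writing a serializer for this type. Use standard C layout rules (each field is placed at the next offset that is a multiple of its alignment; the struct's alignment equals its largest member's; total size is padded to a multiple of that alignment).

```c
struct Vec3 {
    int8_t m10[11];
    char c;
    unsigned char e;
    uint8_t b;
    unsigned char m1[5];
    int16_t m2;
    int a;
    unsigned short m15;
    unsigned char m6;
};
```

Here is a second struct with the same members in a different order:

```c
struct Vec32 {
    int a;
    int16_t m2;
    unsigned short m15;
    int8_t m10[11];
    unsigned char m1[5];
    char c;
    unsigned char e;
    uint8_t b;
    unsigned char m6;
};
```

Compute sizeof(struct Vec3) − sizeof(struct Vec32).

0..11  m10  (11B, 1-aligned)
11..12  c  (1B, 1-aligned)
12..13  e  (1B, 1-aligned)
13..14  b  (1B, 1-aligned)
14..19  m1  (5B, 1-aligned)
19..20  -- padding (1B)
20..22  m2  (2B, 2-aligned)
22..24  -- padding (2B)
24..28  a  (4B, 4-aligned)
28..30  m15  (2B, 2-aligned)
30..31  m6  (1B, 1-aligned)
31..32  -- tail padding (1B)
sizeof = 32, alignof = 4
— Vec32 —
0..4  a  (4B, 4-aligned)
4..6  m2  (2B, 2-aligned)
6..8  m15  (2B, 2-aligned)
8..19  m10  (11B, 1-aligned)
19..24  m1  (5B, 1-aligned)
24..25  c  (1B, 1-aligned)
25..26  e  (1B, 1-aligned)
26..27  b  (1B, 1-aligned)
27..28  m6  (1B, 1-aligned)
sizeof = 28, alignof = 4
32 − 28 = 4

4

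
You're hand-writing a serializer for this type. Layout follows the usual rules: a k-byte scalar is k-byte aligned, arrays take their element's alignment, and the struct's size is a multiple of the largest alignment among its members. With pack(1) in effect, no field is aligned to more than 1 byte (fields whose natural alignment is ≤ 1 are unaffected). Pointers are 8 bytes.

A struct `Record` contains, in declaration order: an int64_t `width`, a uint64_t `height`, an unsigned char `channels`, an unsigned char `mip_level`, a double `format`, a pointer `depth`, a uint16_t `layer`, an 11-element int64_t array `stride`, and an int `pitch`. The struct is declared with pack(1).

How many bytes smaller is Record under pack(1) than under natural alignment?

16

natural layout:
  0..8  width  (8B, 8-aligned)
  8..16  height  (8B, 8-aligned)
  16..17  channels  (1B, 1-aligned)
  17..18  mip_level  (1B, 1-aligned)
  18..24  -- padding (6B)
  24..32  format  (8B, 8-aligned)
  32..40  depth  (8B, 8-aligned)
  40..42  layer  (2B, 2-aligned)
  42..48  -- padding (6B)
  48..136  stride  (88B, 8-aligned)
  136..140  pitch  (4B, 4-aligned)
  140..144  -- tail padding (4B)
  sizeof = 144, alignof = 8
packed(1) layout:
  0..8  width  (8B, 1-aligned)
  8..16  height  (8B, 1-aligned)
  16..17  channels  (1B, 1-aligned)
  17..18  mip_level  (1B, 1-aligned)
  18..26  format  (8B, 1-aligned)
  26..34  depth  (8B, 1-aligned)
  34..36  layer  (2B, 1-aligned)
  36..124  stride  (88B, 1-aligned)
  124..128  pitch  (4B, 1-aligned)
  sizeof = 128, alignof = 1
144 − 128 = 16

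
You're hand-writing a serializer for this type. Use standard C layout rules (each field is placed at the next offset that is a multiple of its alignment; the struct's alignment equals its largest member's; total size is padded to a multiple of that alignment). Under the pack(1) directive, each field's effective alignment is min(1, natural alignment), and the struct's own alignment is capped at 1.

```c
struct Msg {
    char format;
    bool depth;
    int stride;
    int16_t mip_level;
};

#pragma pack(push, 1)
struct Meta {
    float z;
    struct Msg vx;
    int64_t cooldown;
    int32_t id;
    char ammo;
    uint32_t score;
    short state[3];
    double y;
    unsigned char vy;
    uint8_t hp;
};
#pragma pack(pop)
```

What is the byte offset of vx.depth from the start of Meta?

Msg: 0..1  format  (1B, 1-aligned); 1..2  depth  (1B, 1-aligned); 2..4  -- padding (2B); 4..8  stride  (4B, 4-aligned); 8..10  mip_level  (2B, 2-aligned); 10..12  -- tail padding (2B); sizeof = 12, alignof = 4
0..4  z  (4B, 1-aligned)
4..16  vx  (12B, 1-aligned)
within Msg: depth at 1
4 + 1 = 5

5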